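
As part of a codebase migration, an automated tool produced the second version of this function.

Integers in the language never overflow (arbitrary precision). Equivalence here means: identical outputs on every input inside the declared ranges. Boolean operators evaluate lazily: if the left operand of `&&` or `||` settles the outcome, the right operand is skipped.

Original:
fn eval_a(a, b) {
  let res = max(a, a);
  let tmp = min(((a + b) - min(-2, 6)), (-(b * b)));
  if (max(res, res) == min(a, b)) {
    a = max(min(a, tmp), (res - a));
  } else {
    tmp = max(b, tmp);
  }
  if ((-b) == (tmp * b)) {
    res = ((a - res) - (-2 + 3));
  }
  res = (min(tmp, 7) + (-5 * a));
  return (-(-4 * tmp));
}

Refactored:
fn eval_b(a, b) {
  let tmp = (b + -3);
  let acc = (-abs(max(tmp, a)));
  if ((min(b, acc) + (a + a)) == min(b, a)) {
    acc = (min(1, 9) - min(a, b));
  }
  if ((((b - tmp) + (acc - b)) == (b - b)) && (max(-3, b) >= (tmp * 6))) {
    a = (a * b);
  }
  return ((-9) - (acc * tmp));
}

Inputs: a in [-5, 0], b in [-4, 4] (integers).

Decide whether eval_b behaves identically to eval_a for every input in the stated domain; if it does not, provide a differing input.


Consider the input a=-5, b=-4.
eval_a: res = -5; tmp = -16; (max(res, res) == min(a, b)) -> true; a = 0; ((-b) == (tmp * b)) -> false; res = -16; return -64
eval_b: tmp = -7; acc = -5; ((min(b, acc) + (a + a)) == min(b, a)) -> false; ((((b - tmp) + (acc - b)) == (b - b)) && (max(-3, b) >= (tmp * 6))) -> false; return -44
-64 and -44 differ, so these are not the same function on this domain.
verdict: not equivalent; witness: a=-5, b=-4


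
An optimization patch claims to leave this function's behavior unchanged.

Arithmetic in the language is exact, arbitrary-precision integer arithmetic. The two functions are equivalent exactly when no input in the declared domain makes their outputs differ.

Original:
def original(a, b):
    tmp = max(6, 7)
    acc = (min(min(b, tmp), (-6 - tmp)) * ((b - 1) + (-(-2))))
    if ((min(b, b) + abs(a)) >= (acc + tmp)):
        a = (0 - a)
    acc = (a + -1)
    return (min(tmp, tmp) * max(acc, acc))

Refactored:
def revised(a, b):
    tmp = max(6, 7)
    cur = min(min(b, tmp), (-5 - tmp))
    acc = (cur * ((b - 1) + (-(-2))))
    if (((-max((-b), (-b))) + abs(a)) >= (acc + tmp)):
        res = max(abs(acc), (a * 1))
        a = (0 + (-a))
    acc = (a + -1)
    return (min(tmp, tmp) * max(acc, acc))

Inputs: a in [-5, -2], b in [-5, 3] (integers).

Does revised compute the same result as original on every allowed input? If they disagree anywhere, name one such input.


The one real change (`-6` became `-5`) has no effect anywhere in the declared ranges; all 36 inputs agree.
verdict: equivalent


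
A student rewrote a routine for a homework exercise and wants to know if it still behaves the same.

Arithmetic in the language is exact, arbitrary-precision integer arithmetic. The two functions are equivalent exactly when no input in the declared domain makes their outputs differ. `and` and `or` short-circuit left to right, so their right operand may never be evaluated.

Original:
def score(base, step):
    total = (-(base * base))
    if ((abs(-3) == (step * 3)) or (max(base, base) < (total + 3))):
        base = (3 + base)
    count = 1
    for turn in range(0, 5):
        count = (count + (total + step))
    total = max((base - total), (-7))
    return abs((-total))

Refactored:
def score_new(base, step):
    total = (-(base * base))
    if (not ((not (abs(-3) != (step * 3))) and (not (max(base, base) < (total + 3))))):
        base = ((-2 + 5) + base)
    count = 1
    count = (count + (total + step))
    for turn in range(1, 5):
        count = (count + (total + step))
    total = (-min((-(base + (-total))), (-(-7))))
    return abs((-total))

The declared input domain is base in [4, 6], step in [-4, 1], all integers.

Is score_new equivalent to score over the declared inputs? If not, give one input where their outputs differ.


Not equivalent: base=4, step=-4 separates them (20 vs 23).
score: total := -16 | ((abs(-3) == (step * 3)) or (max(base, base) < (total + 3))): false | count := 1 | iter turn=0: | count := -19 | iter turn=1: | count := -39 | iter turn=2: | count := -59 | iter turn=3: | count := -79 | iter turn=4: | count := -99 | total := 20 | result 20
score_new: total := -16 | (not ((not (abs(-3) != (step * 3))) and (not (max(base, base) < (total + 3))))): true | base := 7 | count := 1 | count := -19 | iter turn=1: | count := -39 | iter turn=2: | count := -59 | iter turn=3: | count := -79 | iter turn=4: | count := -99 | total := 23 | result 23
verdict: not equivalent; witness: base=4, step=-4


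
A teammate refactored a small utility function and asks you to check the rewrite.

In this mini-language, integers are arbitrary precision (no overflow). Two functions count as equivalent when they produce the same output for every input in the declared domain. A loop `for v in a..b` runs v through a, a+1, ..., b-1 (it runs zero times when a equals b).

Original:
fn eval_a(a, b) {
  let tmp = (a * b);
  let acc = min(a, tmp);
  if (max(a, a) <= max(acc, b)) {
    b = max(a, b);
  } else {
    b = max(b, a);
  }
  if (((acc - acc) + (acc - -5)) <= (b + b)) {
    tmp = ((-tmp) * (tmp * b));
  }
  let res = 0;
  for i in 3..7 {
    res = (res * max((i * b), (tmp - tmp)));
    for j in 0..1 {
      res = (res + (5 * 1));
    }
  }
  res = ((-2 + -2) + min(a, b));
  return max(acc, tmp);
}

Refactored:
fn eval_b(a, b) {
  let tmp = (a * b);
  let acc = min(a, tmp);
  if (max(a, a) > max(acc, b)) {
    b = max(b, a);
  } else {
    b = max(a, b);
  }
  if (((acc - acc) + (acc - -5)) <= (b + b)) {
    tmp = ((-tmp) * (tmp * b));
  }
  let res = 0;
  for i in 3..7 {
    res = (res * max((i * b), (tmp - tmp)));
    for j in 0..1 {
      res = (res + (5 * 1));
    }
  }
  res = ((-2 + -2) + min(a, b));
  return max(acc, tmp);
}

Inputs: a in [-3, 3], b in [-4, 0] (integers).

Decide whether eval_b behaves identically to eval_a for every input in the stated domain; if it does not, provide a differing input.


Behavior is preserved: although comparison usage differs, the outputs never diverge.
Spot check at a=-1, b=-1 — eval_a: tmp = 1; acc = -1; (max(a, a) <= max(acc, b)) -> true; b = -1; (((acc - acc) + (acc - -5)) <= (b + b)) -> false; res = 0; [i=3]; res = 0; [j=0]; res = 5; [i=4]; res = 0; [j=0]; res = 5; [i=5]; res = 0; [j=0]; res = 5; [i=6]; res = 0; [j=0]; res = 5; res = -5; return 1. eval_b: tmp = 1; acc = -1; (max(a, a) > max(acc, b)) -> false; b = -1; (((acc - acc) + (acc - -5)) <= (b + b)) -> false; res = 0; [i=3]; res = 0; [j=0]; res = 5; [i=4]; res = 0; [j=0]; res = 5; [i=5]; res = 0; [j=0]; res = 5; [i=6]; res = 0; [j=0]; res = 5; res = -5; return 1. Both give 1.
Every one of the 35 inputs gives matching results.
verdict: equivalent


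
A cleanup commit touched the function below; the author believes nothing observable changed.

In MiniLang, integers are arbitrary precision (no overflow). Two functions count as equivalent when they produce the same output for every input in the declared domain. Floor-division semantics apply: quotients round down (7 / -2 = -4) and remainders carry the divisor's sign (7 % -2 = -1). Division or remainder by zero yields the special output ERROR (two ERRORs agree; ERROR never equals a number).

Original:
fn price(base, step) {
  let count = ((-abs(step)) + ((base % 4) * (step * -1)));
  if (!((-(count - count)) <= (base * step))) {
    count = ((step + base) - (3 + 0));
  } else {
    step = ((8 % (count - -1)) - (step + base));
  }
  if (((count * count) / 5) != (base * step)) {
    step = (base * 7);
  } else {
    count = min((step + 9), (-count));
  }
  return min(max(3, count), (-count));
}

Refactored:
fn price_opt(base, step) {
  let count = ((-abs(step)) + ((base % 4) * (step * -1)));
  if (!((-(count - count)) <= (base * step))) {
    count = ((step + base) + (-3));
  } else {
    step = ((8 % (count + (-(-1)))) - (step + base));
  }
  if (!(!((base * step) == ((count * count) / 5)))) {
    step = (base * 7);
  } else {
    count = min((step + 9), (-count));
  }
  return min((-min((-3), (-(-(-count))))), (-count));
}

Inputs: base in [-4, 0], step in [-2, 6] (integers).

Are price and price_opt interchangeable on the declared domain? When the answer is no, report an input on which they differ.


Evaluate both at base=-4, step=-2.
price: count=-2, then (!((-(count - count)) <= (base * step))) is false, then step=6, then (((count * count) / 5) != (base * step)) is true, then step=-28, then returns 2
price_opt: count=-2, then (!((-(count - count)) <= (base * step))) is false, then step=6, then (!(!((base * step) == ((count * count) / 5)))) is false, then count=2, then returns -2
2 vs -2 — the two versions disagree here.
verdict: not equivalent; witness: base=-4, step=-2


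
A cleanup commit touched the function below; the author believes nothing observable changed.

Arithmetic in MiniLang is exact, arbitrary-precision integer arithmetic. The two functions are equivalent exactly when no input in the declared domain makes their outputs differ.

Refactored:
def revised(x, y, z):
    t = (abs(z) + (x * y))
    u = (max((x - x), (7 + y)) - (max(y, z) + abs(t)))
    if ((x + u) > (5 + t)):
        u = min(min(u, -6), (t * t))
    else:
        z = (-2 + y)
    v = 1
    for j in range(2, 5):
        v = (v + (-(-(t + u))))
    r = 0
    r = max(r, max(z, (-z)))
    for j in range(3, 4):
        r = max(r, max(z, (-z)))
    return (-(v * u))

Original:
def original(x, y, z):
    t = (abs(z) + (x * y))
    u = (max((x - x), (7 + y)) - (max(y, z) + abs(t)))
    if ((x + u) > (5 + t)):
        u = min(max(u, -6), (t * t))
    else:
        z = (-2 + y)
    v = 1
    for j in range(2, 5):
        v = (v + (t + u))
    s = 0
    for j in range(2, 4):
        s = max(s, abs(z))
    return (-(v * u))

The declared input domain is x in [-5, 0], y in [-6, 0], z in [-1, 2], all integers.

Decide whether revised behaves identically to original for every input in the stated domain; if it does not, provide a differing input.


On input x=-1, y=0, z=0, original returns 0 while revised returns -102.
verdict: not equivalent; witness: x=-1, y=0, z=0


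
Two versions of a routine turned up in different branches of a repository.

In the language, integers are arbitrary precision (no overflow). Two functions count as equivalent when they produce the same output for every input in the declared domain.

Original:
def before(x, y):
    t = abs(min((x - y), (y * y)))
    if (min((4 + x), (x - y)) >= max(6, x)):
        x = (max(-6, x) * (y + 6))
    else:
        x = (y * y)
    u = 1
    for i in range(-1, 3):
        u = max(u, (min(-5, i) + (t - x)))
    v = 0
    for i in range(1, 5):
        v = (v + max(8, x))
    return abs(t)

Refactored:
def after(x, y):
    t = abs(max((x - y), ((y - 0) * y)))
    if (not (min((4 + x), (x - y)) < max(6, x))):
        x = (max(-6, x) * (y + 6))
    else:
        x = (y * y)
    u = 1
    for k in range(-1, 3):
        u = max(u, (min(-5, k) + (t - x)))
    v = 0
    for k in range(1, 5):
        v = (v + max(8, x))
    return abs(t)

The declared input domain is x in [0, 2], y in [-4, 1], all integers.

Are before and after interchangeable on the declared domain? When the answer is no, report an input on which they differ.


Take x=0, y=-4.
before: t=4, then (min((4 + x), (x - y)) >= max(6, x)) is false, then x=16, then u=1, then (i=-1), then u=1, then (i=0), then u=1, then (i=1), then u=1, then (i=2), then u=1, then v=0, then (i=1), then v=16, then (i=2), then v=32, then (i=3), then v=48, then (i=4), then v=64, then returns 4
after: t=16, then (not (min((4 + x), (x - y)) < max(6, x))) is false, then x=16, then u=1, then (k=-1), then u=1, then (k=0), then u=1, then (k=1), then u=1, then (k=2), then u=1, then v=0, then (k=1), then v=16, then (k=2), then v=32, then (k=3), then v=48, then (k=4), then v=64, then returns 16
4 and 16 differ, so these are not the same function on this domain.
verdict: not equivalent; witness: x=0, y=-4


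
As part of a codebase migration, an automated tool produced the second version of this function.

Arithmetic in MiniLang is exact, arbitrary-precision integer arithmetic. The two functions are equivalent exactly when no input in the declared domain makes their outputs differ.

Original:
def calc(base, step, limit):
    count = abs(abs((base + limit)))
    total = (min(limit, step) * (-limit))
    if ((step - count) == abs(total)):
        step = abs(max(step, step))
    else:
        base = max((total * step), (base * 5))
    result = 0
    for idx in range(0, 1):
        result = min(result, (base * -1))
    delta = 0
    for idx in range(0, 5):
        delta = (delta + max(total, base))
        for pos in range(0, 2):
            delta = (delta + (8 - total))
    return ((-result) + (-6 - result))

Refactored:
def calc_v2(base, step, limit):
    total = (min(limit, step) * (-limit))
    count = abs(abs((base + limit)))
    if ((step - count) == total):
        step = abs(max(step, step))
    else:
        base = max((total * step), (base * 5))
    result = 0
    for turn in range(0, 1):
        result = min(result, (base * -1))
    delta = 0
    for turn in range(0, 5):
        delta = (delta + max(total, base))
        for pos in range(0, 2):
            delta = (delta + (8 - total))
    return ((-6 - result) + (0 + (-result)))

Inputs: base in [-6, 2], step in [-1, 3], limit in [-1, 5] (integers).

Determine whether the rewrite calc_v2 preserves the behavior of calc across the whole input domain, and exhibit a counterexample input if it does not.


There is a counterexample at base=1, step=-1, limit=-1: 4 on one side, -4 on the other.
calc: count=0, then total=-1, then ((step - count) == abs(total)) is false, then base=5, then result=0, then (idx=0), then result=-5, then delta=0, then (idx=0), then delta=5, then (pos=0), then delta=14, then (pos=1), then delta=23, then (idx=1), then delta=28, then (pos=0), then delta=37, then (pos=1), then delta=46, then (idx=2), then delta=51, then (pos=0), then delta=60, then (pos=1), then delta=69, then (idx=3), then delta=74, then (pos=0), then delta=83, then (pos=1), then delta=92, then (idx=4), then delta=97, then (pos=0), then delta=106, then (pos=1), then delta=115, then returns 4
calc_v2: total=-1, then count=0, then ((step - count) == total) is true, then step=1, then result=0, then (turn=0), then result=-1, then delta=0, then (turn=0), then delta=1, then (pos=0), then delta=10, then (pos=1), then delta=19, then (turn=1), then delta=20, then (pos=0), then delta=29, then (pos=1), then delta=38, then (turn=2), then delta=39, then (pos=0), then delta=48, then (pos=1), then delta=57, then (turn=3), then delta=58, then (pos=0), then delta=67, then (pos=1), then delta=76, then (turn=4), then delta=77, then (pos=0), then delta=86, then (pos=1), then delta=95, then returns -4
verdict: not equivalent; witness: base=1, step=-1, limit=-1


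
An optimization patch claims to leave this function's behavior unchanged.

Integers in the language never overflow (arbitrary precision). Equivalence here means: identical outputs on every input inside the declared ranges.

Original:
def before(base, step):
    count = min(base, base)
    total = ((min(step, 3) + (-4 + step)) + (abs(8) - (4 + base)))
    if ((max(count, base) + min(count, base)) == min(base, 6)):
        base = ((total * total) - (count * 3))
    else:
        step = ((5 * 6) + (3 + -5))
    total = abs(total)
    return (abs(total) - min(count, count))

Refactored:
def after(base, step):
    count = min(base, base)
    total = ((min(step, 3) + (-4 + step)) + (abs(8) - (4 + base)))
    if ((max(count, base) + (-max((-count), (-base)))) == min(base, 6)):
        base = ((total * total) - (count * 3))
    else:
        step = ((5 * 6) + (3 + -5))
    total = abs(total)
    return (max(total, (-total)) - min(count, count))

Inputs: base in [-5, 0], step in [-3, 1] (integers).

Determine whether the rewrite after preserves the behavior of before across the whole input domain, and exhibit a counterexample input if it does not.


Differences: min/max/abs usage differs — yet all 30 inputs agree.
verdict: equivalent


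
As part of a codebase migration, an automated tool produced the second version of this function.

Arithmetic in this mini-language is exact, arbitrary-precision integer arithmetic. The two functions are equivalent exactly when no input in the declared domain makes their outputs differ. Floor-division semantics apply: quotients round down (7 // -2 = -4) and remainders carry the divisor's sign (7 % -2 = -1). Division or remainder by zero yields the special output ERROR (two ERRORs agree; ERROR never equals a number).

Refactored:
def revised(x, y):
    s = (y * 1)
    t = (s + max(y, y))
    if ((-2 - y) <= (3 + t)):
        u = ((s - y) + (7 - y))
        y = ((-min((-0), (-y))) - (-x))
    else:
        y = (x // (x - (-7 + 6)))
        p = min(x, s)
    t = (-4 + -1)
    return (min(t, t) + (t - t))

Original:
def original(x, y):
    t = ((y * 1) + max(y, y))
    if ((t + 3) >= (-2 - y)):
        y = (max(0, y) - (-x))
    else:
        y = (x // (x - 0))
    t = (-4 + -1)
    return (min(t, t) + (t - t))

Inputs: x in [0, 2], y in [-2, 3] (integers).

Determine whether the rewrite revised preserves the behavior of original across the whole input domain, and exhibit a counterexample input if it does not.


These are not equivalent — on x=0, y=-2 the outputs split (ERROR vs -5).
original: t=-4, then ((t + 3) >= (-2 - y)) is false, then a zero divisor aborts: ERROR
revised: s=-2, then t=-4, then ((-2 - y) <= (3 + t)) is false, then y=0, then p=-2, then t=-5, then returns -5
verdict: not equivalent; witness: x=0, y=-2


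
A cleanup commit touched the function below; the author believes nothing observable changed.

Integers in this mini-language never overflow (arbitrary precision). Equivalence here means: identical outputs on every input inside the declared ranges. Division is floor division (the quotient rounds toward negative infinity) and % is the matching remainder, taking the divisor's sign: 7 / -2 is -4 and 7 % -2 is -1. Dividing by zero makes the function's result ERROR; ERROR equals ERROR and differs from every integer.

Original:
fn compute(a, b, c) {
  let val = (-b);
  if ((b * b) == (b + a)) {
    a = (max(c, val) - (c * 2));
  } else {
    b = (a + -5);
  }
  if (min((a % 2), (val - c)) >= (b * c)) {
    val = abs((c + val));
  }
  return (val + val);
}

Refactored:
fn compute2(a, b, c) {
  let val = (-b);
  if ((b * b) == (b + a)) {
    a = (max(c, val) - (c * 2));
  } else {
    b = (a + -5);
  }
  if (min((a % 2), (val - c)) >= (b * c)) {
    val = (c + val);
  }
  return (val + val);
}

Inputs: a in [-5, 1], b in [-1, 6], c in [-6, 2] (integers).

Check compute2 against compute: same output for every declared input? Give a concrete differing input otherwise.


There is a counterexample at a=-5, b=2, c=1: 2 on one side, -2 on the other.
compute: val := -2 | ((b * b) == (b + a)): false | b := -10 | (min((a % 2), (val - c)) >= (b * c)): true | val := 1 | result 2
compute2: val := -2 | ((b * b) == (b + a)): false | b := -10 | (min((a % 2), (val - c)) >= (b * c)): true | val := -1 | result -2
verdict: not equivalent; witness: a=-5, b=2, c=1


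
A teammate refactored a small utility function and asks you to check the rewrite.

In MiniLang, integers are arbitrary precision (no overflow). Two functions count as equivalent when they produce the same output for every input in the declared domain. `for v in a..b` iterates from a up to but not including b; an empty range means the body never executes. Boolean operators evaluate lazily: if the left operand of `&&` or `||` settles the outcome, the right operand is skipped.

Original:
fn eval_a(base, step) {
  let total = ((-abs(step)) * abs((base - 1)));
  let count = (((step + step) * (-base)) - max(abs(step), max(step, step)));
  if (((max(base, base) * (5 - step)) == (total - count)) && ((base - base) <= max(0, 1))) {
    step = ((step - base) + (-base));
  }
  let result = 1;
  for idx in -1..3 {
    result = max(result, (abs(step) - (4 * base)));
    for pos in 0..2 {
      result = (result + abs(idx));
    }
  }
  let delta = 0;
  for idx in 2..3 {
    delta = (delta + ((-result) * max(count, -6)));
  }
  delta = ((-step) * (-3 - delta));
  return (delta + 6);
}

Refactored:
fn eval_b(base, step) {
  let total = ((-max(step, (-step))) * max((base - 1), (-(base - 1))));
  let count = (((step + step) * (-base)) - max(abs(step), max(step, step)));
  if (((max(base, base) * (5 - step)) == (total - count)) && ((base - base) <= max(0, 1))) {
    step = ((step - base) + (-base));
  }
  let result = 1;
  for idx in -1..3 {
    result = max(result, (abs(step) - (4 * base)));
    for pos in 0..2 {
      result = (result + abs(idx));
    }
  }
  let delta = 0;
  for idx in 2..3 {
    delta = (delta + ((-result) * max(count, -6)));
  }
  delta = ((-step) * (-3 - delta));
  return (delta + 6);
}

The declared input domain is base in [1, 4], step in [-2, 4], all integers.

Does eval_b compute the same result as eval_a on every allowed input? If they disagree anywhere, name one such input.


Reading the diff, among the changes: constant usage differs; arithmetic usage differs; min/max/abs usage differs.
One worked example (base=2, step=1) — eval_a: total becomes -1; next count becomes -5; next (((max(base, base) * (5 - step)) == (total - count)) && ((base - base) <= max(0, 1))) evaluates to false; next result becomes 1; next at idx=-1:; next result becomes 1; next at pos=0:; next result becomes 2; next at pos=1:; next result becomes 3; next at idx=0:; next result becomes 3; next at pos=0:; next result becomes 3; next at pos=1:; next result becomes 3; next at idx=1:; next result becomes 3; next at pos=0:; next result becomes 4; next at pos=1:; next result becomes 5; next at idx=2:; next result becomes 5; next at pos=0:; next result becomes 7; next at pos=1:; next result becomes 9; next delta becomes 0; next at idx=2:; next delta becomes 45; next delta becomes 48; next final value 54; eval_b: total becomes -1; next count becomes -5; next (((max(base, base) * (5 - step)) == (total - count)) && ((base - base) <= max(0, 1))) evaluates to false; next result becomes 1; next at idx=-1:; next result becomes 1; next at pos=0:; next result becomes 2; next at pos=1:; next result becomes 3; next at idx=0:; next result becomes 3; next at pos=0:; next result becomes 3; next at pos=1:; next result becomes 3; next at idx=1:; next result becomes 3; next at pos=0:; next result becomes 4; next at pos=1:; next result becomes 5; next at idx=2:; next result becomes 5; next at pos=0:; next result becomes 7; next at pos=1:; next result becomes 9; next delta becomes 0; next at idx=2:; next delta becomes 45; next delta becomes 48; next final value 54; agreement on 54.
Sweeping the whole domain (28 inputs) finds no disagreement.
verdict: equivalent


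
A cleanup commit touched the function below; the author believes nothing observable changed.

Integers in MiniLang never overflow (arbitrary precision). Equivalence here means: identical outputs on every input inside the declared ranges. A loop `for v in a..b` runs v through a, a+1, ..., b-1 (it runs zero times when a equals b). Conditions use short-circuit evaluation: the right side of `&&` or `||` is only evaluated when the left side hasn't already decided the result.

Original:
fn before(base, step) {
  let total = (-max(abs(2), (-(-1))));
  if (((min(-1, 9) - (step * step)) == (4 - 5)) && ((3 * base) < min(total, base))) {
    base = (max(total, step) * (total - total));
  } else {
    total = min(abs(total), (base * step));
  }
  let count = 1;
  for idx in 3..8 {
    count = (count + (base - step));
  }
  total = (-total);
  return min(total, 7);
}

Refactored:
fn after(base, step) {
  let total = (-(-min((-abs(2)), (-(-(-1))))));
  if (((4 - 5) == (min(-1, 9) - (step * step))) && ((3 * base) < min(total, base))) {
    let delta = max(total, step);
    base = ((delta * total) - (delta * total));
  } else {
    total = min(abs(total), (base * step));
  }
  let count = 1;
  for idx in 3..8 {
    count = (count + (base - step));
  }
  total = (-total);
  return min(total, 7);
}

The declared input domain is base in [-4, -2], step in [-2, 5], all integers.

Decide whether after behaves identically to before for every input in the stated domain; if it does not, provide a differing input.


Comparing the listings, the differences include: arithmetic usage differs; and min/max/abs usage differs; and local variable names differ; and statement counts differ.
Spot check at base=-2, step=2 — before: total := -2 | (((min(-1, 9) - (step * step)) == (4 - 5)) && ((3 * base) < min(total, base))): false | total := -4 | count := 1 | iter idx=3: | count := -3 | iter idx=4: | count := -7 | iter idx=5: | count := -11 | iter idx=6: | count := -15 | iter idx=7: | count := -19 | total := 4 | result 4. after: total := -2 | (((4 - 5) == (min(-1, 9) - (step * step))) && ((3 * base) < min(total, base))): false | total := -4 | count := 1 | iter idx=3: | count := -3 | iter idx=4: | count := -7 | iter idx=5: | count := -11 | iter idx=6: | count := -15 | iter idx=7: | count := -19 | total := 4 | result 4. Both give 4.
Every one of the 24 inputs gives matching results.
verdict: equivalent


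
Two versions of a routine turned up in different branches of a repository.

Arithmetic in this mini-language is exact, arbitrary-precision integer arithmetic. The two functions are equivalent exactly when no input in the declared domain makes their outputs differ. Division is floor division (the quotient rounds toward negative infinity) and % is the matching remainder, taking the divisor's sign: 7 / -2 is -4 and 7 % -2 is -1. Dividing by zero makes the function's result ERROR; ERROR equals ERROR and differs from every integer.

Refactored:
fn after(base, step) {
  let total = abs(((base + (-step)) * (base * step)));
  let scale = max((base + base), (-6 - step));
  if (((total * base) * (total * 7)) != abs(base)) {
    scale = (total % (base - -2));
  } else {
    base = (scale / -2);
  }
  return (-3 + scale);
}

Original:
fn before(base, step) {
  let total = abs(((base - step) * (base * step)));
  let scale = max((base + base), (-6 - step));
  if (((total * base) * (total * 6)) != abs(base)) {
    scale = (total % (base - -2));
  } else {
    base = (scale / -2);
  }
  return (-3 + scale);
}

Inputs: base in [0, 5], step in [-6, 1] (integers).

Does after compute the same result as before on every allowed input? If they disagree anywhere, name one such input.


The suspicious edit (`6` became `7`) never changes the result for any input inside the declared domain.
As a probe, take base=5, step=-4: before runs total = 180; scale = 10; (((total * base) * (total * 6)) != abs(base)) -> true; scale = 5; return 2; after runs total = 180; scale = 10; (((total * base) * (total * 7)) != abs(base)) -> true; scale = 5; return 2; both end at 2.
Every one of the 48 inputs gives matching results.
verdict: equivalent


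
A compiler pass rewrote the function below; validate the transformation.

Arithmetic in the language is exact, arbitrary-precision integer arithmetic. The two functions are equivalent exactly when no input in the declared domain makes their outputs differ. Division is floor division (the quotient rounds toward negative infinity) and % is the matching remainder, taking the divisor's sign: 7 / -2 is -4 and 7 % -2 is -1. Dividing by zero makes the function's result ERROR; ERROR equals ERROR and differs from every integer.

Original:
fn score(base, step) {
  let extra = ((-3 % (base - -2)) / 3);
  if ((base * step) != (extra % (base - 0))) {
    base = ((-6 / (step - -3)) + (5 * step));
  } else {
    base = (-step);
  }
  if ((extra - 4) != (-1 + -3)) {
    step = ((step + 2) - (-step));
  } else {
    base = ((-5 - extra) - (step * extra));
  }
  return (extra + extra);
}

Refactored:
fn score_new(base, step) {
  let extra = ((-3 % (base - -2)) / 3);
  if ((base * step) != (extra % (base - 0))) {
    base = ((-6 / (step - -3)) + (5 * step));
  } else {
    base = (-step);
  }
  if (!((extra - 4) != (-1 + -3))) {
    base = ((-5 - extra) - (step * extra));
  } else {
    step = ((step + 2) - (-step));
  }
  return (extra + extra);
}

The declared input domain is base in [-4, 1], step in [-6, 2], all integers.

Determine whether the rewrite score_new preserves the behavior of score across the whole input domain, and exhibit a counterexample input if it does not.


Comparing the listings, the differences include: boolean connective usage differs.
As a probe, take base=0, step=2: score runs extra := 0 | divide-by-zero, output ERROR; score_new runs extra := 0 | divide-by-zero, output ERROR; both end at ERROR.
Sweeping the whole domain (54 inputs) finds no disagreement.
verdict: equivalent


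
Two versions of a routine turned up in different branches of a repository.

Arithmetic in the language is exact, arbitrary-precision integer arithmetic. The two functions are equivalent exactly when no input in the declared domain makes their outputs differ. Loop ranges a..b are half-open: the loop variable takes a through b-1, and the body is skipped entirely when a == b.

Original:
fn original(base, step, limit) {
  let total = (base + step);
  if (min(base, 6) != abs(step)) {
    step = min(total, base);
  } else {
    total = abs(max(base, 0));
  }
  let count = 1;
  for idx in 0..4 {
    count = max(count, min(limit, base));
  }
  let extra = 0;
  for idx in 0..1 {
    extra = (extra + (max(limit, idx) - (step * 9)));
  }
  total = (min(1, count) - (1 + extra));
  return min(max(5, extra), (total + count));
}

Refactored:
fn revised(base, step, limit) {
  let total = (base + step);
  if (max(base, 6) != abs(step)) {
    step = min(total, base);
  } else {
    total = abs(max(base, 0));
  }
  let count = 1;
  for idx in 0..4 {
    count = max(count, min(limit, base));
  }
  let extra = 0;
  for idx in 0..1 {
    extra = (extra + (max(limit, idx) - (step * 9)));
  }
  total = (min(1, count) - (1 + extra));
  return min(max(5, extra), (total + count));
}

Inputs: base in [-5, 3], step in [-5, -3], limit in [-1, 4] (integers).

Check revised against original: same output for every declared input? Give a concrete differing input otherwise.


On input base=3, step=-3, limit=-1, original returns -26 while revised returns 1.
verdict: not equivalent; witness: base=3, step=-3, limit=-1


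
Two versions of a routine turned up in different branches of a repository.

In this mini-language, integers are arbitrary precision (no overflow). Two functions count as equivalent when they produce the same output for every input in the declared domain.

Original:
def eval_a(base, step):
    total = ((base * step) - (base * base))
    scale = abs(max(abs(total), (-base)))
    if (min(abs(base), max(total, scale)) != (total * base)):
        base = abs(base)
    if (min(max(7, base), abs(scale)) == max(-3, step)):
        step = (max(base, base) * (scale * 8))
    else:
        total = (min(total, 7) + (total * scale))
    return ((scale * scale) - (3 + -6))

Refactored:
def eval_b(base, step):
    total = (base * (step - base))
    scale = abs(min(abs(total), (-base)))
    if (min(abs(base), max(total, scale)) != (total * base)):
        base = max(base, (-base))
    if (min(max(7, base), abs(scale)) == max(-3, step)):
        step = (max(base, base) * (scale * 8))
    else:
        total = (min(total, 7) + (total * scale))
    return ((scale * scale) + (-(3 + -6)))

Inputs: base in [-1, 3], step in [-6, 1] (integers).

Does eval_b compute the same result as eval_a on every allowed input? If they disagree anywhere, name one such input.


There is a counterexample at base=-1, step=-6: 28 on one side, 4 on the other.
eval_a: total = 5; scale = 5; (min(abs(base), max(total, scale)) != (total * base)) -> true; base = 1; (min(max(7, base), abs(scale)) == max(-3, step)) -> false; total = 30; return 28
eval_b: total = 5; scale = 1; (min(abs(base), max(total, scale)) != (total * base)) -> true; base = 1; (min(max(7, base), abs(scale)) == max(-3, step)) -> false; total = 10; return 4
verdict: not equivalent; witness: base=-1, step=-6


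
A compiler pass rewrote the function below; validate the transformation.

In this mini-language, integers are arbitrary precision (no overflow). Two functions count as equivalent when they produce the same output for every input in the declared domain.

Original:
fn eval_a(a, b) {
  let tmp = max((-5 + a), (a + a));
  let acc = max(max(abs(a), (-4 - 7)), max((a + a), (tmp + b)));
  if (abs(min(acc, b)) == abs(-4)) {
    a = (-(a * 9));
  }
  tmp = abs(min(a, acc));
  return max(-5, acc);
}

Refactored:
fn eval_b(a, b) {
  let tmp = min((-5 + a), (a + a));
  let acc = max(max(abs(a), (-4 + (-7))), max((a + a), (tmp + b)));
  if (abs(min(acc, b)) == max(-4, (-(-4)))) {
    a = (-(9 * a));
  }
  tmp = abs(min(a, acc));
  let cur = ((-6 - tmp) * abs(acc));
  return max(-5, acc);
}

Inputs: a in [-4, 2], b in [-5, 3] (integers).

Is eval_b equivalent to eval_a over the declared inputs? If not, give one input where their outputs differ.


Take a=0, b=1.
eval_a: tmp becomes 0; next acc becomes 1; next (abs(min(acc, b)) == abs(-4)) evaluates to false; next tmp becomes 0; next final value 1
eval_b: tmp becomes -5; next acc becomes 0; next (abs(min(acc, b)) == max(-4, (-(-4)))) evaluates to false; next tmp becomes 0; next cur becomes 0; next final value 0
1 and 0 differ, so these are not the same function on this domain.
verdict: not equivalent; witness: a=0, b=1


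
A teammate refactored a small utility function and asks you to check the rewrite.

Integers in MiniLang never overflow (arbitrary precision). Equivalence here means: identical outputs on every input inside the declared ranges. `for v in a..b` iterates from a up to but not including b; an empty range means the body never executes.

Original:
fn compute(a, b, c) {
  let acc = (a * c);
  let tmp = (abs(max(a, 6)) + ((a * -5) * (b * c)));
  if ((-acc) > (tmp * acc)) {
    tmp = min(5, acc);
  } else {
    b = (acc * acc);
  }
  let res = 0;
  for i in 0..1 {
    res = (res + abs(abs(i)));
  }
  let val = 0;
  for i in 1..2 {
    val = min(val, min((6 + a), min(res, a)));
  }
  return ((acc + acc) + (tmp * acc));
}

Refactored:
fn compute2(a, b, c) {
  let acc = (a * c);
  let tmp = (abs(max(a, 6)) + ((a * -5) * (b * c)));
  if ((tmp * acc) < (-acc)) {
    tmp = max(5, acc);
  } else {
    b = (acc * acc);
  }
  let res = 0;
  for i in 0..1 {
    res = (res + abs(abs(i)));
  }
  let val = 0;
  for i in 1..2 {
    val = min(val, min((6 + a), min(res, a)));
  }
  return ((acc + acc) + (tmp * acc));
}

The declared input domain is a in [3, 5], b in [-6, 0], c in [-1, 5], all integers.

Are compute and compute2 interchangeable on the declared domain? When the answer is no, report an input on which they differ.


Not equivalent: a=3, b=0, c=-1 separates them (3 vs -21).
compute: acc becomes -3; next tmp becomes 6; next ((-acc) > (tmp * acc)) evaluates to true; next tmp becomes -3; next res becomes 0; next at i=0:; next res becomes 0; next val becomes 0; next at i=1:; next val becomes 0; next final value 3
compute2: acc becomes -3; next tmp becomes 6; next ((tmp * acc) < (-acc)) evaluates to true; next tmp becomes 5; next res becomes 0; next at i=0:; next res becomes 0; next val becomes 0; next at i=1:; next val becomes 0; next final value -21
verdict: not equivalent; witness: a=3, b=0, c=-1


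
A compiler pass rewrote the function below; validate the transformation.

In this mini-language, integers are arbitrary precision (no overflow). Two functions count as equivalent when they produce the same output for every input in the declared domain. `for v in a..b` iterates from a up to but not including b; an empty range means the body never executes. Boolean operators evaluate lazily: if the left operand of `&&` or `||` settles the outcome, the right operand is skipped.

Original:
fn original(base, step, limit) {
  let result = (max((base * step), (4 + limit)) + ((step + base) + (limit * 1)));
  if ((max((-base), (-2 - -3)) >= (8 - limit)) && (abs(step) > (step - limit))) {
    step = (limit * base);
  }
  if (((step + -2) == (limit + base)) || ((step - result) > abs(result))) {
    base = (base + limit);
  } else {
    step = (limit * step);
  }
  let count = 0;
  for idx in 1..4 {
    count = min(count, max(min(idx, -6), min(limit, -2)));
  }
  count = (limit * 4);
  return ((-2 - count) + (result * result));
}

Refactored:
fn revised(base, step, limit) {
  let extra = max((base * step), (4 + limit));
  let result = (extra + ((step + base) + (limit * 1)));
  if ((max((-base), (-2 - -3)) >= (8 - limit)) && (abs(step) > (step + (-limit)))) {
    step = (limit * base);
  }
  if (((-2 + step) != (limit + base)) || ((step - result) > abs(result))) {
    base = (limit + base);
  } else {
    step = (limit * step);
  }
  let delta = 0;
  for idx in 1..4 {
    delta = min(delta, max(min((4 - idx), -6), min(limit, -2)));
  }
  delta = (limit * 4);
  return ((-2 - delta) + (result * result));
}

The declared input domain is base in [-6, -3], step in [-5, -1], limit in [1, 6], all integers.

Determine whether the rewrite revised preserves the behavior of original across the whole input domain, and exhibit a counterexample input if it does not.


Equivalent. The suspicious-looking change has no observable effect anywhere in the declared ranges.
Across all 120 domain points the two functions coincide.
As a probe, take base=-4, step=-1, limit=4: original runs result := 7 | ((max((-base), (-2 - -3)) >= (8 - limit)) && (abs(step) > (step - limit))): true | step := -16 | (((step + -2) == (limit + base)) || ((step - result) > abs(result))): false | step := -64 | count := 0 | iter idx=1: | count := -2 | iter idx=2: | count := -2 | iter idx=3: | count := -2 | count := 16 | result 31; revised runs extra := 8 | result := 7 | ((max((-base), (-2 - -3)) >= (8 - limit)) && (abs(step) > (step + (-limit)))): true | step := -16 | (((-2 + step) != (limit + base)) || ((step - result) > abs(result))): true | base := 0 | delta := 0 | iter idx=1: | delta := -2 | iter idx=2: | delta := -2 | iter idx=3: | delta := -2 | delta := 16 | result 31; both end at 31.
verdict: equivalent


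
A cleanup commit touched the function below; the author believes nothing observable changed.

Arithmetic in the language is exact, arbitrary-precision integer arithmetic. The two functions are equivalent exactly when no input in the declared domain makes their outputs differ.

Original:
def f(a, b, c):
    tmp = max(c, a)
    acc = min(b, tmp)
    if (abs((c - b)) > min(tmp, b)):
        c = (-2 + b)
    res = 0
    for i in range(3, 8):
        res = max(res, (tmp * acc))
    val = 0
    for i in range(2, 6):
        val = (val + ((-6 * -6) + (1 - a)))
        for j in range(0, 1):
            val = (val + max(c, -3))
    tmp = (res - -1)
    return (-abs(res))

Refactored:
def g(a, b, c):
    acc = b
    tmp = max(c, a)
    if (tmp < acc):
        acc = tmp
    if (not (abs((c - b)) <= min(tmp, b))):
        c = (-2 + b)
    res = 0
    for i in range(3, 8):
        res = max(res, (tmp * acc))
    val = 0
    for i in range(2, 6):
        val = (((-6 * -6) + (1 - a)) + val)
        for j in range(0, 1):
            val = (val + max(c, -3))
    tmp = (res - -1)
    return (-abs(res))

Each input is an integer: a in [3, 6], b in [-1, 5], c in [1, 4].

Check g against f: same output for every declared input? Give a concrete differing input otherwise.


The two are interchangeable: comparison usage differs, and boolean connective usage differs, and branching structure differs, and min/max/abs usage differs, and statement counts differ, and every declared input agrees.
Tracing a=6, b=-1, c=4: f: tmp becomes 6; next acc becomes -1; next (abs((c - b)) > min(tmp, b)) evaluates to true; next c becomes -3; next res becomes 0; next at i=3:; next res becomes 0; next at i=4:; next res becomes 0; next at i=5:; next res becomes 0; next at i=6:; next res becomes 0; next at i=7:; next res becomes 0; next val becomes 0; next at i=2:; next val becomes 31; next at j=0:; next val becomes 28; next at i=3:; next val becomes 59; next at j=0:; next val becomes 56; next at i=4:; next val becomes 87; next at j=0:; next val becomes 84; next at i=5:; next val becomes 115; next at j=0:; next val becomes 112; next tmp becomes 1; next final value 0 | g: acc becomes -1; next tmp becomes 6; next (tmp < acc) evaluates to false; next (not (abs((c - b)) <= min(tmp, b))) evaluates to true; next c becomes -3; next res becomes 0; next at i=3:; next res becomes 0; next at i=4:; next res becomes 0; next at i=5:; next res becomes 0; next at i=6:; next res becomes 0; next at i=7:; next res becomes 0; next val becomes 0; next at i=2:; next val becomes 31; next at j=0:; next val becomes 28; next at i=3:; next val becomes 59; next at j=0:; next val becomes 56; next at i=4:; next val becomes 87; next at j=0:; next val becomes 84; next at i=5:; next val becomes 115; next at j=0:; next val becomes 112; next tmp becomes 1; next final value 0 — matching result 0.
An exhaustive pass over the 112 declared inputs shows identical outputs.
verdict: equivalent
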